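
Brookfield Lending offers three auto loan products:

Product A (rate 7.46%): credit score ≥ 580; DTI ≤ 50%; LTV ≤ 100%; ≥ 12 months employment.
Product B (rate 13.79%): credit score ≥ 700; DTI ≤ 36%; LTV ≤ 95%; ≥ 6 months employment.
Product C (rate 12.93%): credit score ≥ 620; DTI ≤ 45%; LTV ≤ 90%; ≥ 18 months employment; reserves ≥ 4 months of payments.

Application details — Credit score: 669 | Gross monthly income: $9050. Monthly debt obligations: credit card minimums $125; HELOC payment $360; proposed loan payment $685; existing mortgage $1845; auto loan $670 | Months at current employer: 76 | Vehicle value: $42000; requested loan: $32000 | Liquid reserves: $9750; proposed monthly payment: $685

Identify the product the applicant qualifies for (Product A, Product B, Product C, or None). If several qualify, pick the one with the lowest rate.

Product A

Total debts = (125 + 360 + 685 + 1,845 + 670) = 3,685; DTI = 3,685/9,050 = 40.7%.
LTV = 32,000/42,000 = 76.2%.
Reserves = 9,750/685 = 14.2 months.
Product A: score 669 ≥ 580; DTI 40.7% ≤ 50%; LTV 76.2% ≤ 100%; employment 76 ≥ 12 mo → qualifies.
Product B: score 669 < 700; DTI 40.7% > 36%; LTV 76.2% ≤ 95%; employment 76 ≥ 6 mo → does not qualify.
Product C: score 669 ≥ 620; DTI 40.7% ≤ 45%; LTV 76.2% ≤ 90%; employment 76 ≥ 18 mo; reserves 14.2 ≥ 4 mo → qualifies.
Qualifying: Product A, Product C. Lowest rate is 7.46% → Product A.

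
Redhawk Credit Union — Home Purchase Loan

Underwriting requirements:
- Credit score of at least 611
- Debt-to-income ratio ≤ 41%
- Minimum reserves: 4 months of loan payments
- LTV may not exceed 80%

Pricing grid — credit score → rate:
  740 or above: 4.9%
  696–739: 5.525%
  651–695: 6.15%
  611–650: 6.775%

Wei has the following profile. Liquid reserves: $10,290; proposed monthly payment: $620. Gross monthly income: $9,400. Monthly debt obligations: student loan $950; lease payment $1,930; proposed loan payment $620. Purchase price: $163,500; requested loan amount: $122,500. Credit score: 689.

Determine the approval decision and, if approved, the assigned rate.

Credit score 689 ≥ 611 (meets minimum)
Total monthly debts = (950 + 1,930 + 620) = 3,500. DTI = 3,500/9,400 = 37.2% ≤ 41%
Loan-to-value = 122,500/163,500 = 74.9% — pass (80% max)
Reserves = 10,290/620 = 16.6 months ≥ 4
All requirements met. Score 689 falls in the 651–695 tier → 6.15%.

Approved at 6.15%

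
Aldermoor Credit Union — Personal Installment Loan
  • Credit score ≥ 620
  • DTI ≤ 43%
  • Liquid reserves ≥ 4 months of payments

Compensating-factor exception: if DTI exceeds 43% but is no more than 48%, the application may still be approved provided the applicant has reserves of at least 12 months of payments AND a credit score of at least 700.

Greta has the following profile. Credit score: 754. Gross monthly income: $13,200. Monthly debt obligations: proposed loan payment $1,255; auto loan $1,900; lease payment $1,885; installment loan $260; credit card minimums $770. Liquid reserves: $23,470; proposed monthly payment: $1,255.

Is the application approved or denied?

Approved

Credit score 754 ≥ 620 (meets base)
Total debts = (1,255 + 1,900 + 1,885 + 260 + 770) = 6,070. DTI: 6,070 ÷ 13,200 = 46%, over the 43% base limit.
Reserves = 23,470/1,255 = 18.7 months ≥ 4
46% falls in the override range (43%–48%), so the compensating-factor test applies.
Reserves 18.7 ≥ 12 months; credit score 754 ≥ 700.
Both override conditions satisfied; DTI exception granted.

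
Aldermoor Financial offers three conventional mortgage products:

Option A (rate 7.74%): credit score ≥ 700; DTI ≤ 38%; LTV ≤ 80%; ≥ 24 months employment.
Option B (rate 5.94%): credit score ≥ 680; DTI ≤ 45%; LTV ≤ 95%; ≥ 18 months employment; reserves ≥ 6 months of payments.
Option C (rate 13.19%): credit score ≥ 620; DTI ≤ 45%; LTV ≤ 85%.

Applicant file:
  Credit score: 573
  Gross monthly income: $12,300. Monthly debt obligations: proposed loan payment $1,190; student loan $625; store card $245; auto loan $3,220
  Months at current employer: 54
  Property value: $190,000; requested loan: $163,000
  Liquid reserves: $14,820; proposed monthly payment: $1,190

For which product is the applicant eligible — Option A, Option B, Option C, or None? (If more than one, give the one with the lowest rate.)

None

Total debts = (1,190 + 625 + 245 + 3,220) = 5,280; DTI = 5,280/12,300 = 42.9%.
LTV = 163,000/190,000 = 85.8%.
Reserves = 14,820/1,190 = 12.5 months.
Option A: score 573 < 700; DTI 42.9% > 38%; LTV 85.8% > 80%; employment 54 ≥ 24 mo → does not qualify.
Option B: score 573 < 680; DTI 42.9% ≤ 45%; LTV 85.8% ≤ 95%; employment 54 ≥ 18 mo; reserves 12.5 ≥ 6 mo → does not qualify.
Option C: score 573 < 620; DTI 42.9% ≤ 45%; LTV 85.8% > 85% → does not qualify.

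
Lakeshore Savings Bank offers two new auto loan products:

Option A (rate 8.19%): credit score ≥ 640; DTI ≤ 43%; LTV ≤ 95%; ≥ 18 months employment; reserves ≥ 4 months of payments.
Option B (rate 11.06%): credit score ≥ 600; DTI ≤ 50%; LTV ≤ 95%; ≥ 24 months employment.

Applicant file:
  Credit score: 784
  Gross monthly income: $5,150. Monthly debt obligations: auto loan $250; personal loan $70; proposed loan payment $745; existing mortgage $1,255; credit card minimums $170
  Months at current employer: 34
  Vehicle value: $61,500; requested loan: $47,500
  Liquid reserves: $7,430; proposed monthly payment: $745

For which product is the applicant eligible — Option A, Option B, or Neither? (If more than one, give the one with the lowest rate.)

Option B

Total debts = (250 + 70 + 745 + 1,255 + 170) = 2,490; DTI = 2,490/5,150 = 48.3%.
LTV = 47,500/61,500 = 77.2%.
Reserves = 7,430/745 = 10.0 months.
Option A: score 784 ≥ 640; DTI 48.3% > 43%; LTV 77.2% ≤ 95%; employment 34 ≥ 18 mo; reserves 10.0 ≥ 4 mo → does not qualify.
Option B: score 784 ≥ 600; DTI 48.3% ≤ 50%; LTV 77.2% ≤ 95%; employment 34 ≥ 24 mo → qualifies.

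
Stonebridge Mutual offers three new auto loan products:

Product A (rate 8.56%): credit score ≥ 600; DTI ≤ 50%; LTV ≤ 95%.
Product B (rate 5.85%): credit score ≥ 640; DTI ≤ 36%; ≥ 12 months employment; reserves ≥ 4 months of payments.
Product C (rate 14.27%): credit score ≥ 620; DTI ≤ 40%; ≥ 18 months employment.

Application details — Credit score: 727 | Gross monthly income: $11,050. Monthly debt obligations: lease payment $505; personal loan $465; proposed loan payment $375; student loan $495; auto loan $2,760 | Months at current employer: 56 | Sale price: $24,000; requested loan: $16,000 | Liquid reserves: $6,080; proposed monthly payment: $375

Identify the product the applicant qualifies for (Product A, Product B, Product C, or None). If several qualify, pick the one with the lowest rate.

Product A

Total debts = (505 + 465 + 375 + 495 + 2,760) = 4,600; DTI = 4,600/11,050 = 41.6%.
LTV = 16,000/24,000 = 66.7%.
Reserves = 6,080/375 = 16.2 months.
Product A: score 727 ≥ 600; DTI 41.6% ≤ 50%; LTV 66.7% ≤ 95% → qualifies.
Product B: score 727 ≥ 640; DTI 41.6% > 36%; employment 56 ≥ 12 mo; reserves 16.2 ≥ 4 mo → does not qualify.
Product C: score 727 ≥ 620; DTI 41.6% > 40%; employment 56 ≥ 18 mo → does not qualify.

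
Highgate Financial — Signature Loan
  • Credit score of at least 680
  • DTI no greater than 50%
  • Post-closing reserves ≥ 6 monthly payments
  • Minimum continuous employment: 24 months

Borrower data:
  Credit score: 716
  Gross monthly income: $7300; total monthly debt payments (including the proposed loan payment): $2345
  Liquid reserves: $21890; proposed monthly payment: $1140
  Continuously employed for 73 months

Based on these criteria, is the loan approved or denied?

Credit score 716 ≥ 680 (meets)
DTI = 2,345/7,300 = 32.1% ≤ 50%
Reserves = 21,890/1,140 = 19.2 months ≥ 6
Employment 73 ≥ 24 months
All criteria satisfied.

Approved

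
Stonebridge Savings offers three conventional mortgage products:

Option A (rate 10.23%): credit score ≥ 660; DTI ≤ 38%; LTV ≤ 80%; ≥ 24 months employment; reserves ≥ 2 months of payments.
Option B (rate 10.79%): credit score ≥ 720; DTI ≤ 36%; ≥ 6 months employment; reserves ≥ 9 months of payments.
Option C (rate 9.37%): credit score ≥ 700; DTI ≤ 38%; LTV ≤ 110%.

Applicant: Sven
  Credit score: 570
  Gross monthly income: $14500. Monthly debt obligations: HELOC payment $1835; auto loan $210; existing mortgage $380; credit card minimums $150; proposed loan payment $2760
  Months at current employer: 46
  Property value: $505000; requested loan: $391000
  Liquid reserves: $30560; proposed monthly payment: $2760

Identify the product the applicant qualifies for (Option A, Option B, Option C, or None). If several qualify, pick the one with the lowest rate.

Total debts = (1,835 + 210 + 380 + 150 + 2,760) = 5,335; DTI = 5,335/14,500 = 36.8%.
LTV = 391,000/505,000 = 77.4%.
Reserves = 30,560/2,760 = 11.1 months.
Option A: score 570 < 660; DTI 36.8% ≤ 38%; LTV 77.4% ≤ 80%; employment 46 ≥ 24 mo; reserves 11.1 ≥ 2 mo → does not qualify.
Option B: score 570 < 720; DTI 36.8% > 36%; employment 46 ≥ 6 mo; reserves 11.1 ≥ 9 mo → does not qualify.
Option C: score 570 < 700; DTI 36.8% ≤ 38%; LTV 77.4% ≤ 110% → does not qualify.

None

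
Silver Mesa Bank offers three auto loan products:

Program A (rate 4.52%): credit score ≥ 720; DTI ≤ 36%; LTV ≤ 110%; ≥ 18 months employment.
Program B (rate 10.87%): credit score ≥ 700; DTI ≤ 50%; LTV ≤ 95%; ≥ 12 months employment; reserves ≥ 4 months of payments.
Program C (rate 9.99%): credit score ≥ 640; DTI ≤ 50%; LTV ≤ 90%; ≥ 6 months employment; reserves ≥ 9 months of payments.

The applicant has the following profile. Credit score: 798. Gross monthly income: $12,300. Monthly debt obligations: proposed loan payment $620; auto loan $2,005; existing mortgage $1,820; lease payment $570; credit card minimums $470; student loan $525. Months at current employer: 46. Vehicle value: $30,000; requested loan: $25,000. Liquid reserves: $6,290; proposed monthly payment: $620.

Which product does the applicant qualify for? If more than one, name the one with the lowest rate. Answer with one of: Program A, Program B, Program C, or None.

Program C

Total debts = (620 + 2,005 + 1,820 + 570 + 470 + 525) = 6,010; DTI = 6,010/12,300 = 48.9%.
LTV = 25,000/30,000 = 83.3%.
Reserves = 6,290/620 = 10.1 months.
Program A: score 798 ≥ 720; DTI 48.9% > 36%; LTV 83.3% ≤ 110%; employment 46 ≥ 18 mo → does not qualify.
Program B: score 798 ≥ 700; DTI 48.9% ≤ 50%; LTV 83.3% ≤ 95%; employment 46 ≥ 12 mo; reserves 10.1 ≥ 4 mo → qualifies.
Program C: score 798 ≥ 640; DTI 48.9% ≤ 50%; LTV 83.3% ≤ 90%; employment 46 ≥ 6 mo; reserves 10.1 ≥ 9 mo → qualifies.
Qualifying: Program B, Program C. Lowest rate is 9.99% → Program C.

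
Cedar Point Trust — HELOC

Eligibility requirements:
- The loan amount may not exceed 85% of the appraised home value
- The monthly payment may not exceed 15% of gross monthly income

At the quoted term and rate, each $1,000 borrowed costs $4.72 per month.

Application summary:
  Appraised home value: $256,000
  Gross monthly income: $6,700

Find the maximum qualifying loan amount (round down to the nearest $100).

$212,900

Payment cap: 15% × $6,700 = $1,005/month.
At $4.72 per $1,000, that supports 1,005/4.72 × 1,000 ≈ $212,923 → $212,900.
LTV cap: 85% × $256,000 = $217,600 → $217,600.
Binding constraint: payment-to-income.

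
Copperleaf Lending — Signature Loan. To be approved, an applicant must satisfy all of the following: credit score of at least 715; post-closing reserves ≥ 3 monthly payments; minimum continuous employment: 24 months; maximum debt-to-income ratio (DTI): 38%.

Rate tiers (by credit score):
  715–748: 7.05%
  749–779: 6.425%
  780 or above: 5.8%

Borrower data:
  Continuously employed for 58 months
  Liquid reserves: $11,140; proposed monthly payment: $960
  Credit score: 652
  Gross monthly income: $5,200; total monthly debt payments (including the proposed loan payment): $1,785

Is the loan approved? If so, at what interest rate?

Denied

Credit score 652 < 715 (below minimum)
Liquid reserves cover 11,140/960 = 11.6 months — ≥ 3 required
DTI = 1,785/5,200 = 34.3% ≤ 38%
Employment 58 ≥ 24 months
Not all requirements met → denied.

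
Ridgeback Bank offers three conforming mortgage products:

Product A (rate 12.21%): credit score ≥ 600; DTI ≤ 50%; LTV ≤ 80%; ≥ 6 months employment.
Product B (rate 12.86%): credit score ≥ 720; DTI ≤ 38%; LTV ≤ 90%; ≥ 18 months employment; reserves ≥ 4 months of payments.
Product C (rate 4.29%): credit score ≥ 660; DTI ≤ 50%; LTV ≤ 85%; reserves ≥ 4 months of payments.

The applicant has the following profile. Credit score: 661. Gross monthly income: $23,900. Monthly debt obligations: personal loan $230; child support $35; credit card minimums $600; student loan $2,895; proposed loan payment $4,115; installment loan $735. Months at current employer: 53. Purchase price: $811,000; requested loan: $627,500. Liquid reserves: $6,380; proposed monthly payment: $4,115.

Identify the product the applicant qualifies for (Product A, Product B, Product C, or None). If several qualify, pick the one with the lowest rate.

Total debts = (230 + 35 + 600 + 2,895 + 4,115 + 735) = 8,610; DTI = 8,610/23,900 = 36%.
LTV = 627,500/811,000 = 77.4%.
Reserves = 6,380/4,115 = 1.6 months.
Product A: score 661 ≥ 600; DTI 36% ≤ 50%; LTV 77.4% ≤ 80%; employment 53 ≥ 6 mo → qualifies.
Product B: score 661 < 720; DTI 36% ≤ 38%; LTV 77.4% ≤ 90%; employment 53 ≥ 18 mo; reserves 1.6 < 4 mo → does not qualify.
Product C: score 661 ≥ 660; DTI 36% ≤ 50%; LTV 77.4% ≤ 85%; reserves 1.6 < 4 mo → does not qualify.

Product A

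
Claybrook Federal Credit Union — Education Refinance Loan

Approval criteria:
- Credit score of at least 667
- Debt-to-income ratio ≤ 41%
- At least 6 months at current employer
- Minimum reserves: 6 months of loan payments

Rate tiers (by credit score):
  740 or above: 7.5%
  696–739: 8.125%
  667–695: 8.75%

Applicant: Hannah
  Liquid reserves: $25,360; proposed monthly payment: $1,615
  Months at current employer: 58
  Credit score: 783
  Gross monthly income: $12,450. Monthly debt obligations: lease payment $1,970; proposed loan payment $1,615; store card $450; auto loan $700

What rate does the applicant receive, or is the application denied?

Approved at 7.5%

Credit score 783 ≥ 667 (meets minimum)
Employment 58 ≥ 6 months
Liquid reserves cover 25,360/1,615 = 15.7 months — ≥ 6 required
Total monthly debts = (1,970 + 1,615 + 450 + 700) = 4,735. DTI: 4,735 ÷ 12,450 = 38%, within the 41% cap
All requirements met. Score 783 falls in the 740 or above tier → 7.5%.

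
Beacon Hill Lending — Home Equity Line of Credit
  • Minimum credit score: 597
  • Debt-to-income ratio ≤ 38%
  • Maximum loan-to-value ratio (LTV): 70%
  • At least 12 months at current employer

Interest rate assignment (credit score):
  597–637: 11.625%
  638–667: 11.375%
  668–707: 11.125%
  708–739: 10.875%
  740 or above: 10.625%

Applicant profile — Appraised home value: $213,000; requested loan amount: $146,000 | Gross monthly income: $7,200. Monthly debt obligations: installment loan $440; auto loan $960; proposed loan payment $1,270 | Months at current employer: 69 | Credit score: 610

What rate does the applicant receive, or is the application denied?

Approved at 11.625%

Credit score 610 ≥ 597 (meets minimum)
Total monthly debts = (440 + 960 + 1,270) = 2,670. DTI = 2,670/7,200 = 37.1% ≤ 38%
Employment 69 ≥ 12 months
LTV: 146,000 ÷ 213,000 = 68.5%, within 70% cap
All requirements met. Score 610 falls in the 597–637 tier → 11.625%.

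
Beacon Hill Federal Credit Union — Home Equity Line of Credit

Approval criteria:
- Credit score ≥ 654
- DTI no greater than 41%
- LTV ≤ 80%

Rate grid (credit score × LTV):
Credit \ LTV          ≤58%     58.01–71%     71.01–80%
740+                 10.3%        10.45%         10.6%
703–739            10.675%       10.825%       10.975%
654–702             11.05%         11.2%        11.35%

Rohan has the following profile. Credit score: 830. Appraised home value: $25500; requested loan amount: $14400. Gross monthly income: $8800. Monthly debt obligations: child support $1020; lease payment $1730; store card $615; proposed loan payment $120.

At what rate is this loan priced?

10.3%

Credit score 830 ≥ 654; Total monthly debts = (1,020 + 1,730 + 615 + 120) = 3,485. DTI: 3,485 ÷ 8,800 = 39.6%, within the 41% cap
Loan-to-value = 14,400/25,500 = 56.5% — pass (80% max)
Row: 830 falls in 740+. Column: 56.5% falls in ≤58%. Rate = 10.3%.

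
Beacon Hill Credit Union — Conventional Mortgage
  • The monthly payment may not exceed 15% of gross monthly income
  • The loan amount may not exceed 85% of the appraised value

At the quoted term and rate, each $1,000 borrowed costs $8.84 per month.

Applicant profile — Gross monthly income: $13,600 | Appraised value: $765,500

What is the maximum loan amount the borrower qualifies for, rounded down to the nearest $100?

Payment cap: 15% × $13,600 = $2,040/month.
At $8.84 per $1,000, that supports 2,040/8.84 × 1,000 ≈ $230,769 → $230,700.
LTV cap: 85% × $765,500 = $650,675 → $650,600.
Binding constraint: payment-to-income.

$230,700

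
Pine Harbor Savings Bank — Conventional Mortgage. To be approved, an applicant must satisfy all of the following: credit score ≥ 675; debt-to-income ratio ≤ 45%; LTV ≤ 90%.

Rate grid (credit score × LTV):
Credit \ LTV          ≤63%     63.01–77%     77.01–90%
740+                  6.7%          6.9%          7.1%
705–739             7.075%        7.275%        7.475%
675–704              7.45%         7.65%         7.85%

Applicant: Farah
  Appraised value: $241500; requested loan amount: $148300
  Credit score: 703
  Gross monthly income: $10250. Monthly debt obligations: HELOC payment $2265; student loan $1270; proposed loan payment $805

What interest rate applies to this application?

Credit score 703 ≥ 675; Total monthly debts = (2,265 + 1,270 + 805) = 4,340. Debt-to-income = 4,340/10,250 = 42.3% — meets 45% limit
LTV = 148,300/241,500 = 61.4% ≤ 90%
Credit 703 → row 675–704; LTV 61.4% → column ≤63%. Grid cell → 7.45%.

7.45%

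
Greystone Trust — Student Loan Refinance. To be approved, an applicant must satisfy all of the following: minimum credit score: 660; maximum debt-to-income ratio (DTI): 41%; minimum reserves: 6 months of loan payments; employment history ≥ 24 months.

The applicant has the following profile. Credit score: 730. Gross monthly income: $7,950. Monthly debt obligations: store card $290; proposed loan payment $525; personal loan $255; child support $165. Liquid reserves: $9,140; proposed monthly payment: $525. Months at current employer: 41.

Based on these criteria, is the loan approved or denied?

Credit score 730 ≥ 660 (meets)
Total monthly debts = (290 + 525 + 255 + 165) = 1,235. DTI = 1,235/7,950 = 15.5% ≤ 41%
Reserves = 9,140/525 = 17.4 months ≥ 6
Employment 41 ≥ 24 months
All criteria satisfied.

Approved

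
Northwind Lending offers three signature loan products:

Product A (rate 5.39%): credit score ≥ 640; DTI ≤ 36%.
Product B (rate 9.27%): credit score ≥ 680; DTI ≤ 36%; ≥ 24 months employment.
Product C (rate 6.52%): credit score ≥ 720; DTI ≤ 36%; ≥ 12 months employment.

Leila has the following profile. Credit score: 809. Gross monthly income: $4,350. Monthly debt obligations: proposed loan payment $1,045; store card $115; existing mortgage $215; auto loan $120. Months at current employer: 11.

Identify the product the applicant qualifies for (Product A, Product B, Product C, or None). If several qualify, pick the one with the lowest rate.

Total debts = (1,045 + 115 + 215 + 120) = 1,495; DTI = 1,495/4,350 = 34.4%.
Product A: score 809 ≥ 640; DTI 34.4% ≤ 36% → qualifies.
Product B: score 809 ≥ 680; DTI 34.4% ≤ 36%; employment 11 < 24 mo → does not qualify.
Product C: score 809 ≥ 720; DTI 34.4% ≤ 36%; employment 11 < 12 mo → does not qualify.

Product A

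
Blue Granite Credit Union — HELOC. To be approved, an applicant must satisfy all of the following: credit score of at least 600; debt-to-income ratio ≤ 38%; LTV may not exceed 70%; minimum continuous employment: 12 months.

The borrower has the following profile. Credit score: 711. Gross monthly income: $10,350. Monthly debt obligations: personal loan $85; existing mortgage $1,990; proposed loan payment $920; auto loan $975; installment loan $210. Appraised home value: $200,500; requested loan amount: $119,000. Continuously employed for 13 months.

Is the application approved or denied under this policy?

Denied

Credit score 711 ≥ 600 (meets)
Total monthly debts = (85 + 1,990 + 920 + 975 + 210) = 4,180. DTI: 4,180 ÷ 10,350 = 40.4%, exceeds the 38% cap
LTV = 119,000/200,500 = 59.4% ≤ 70%
Employment 13 ≥ 12 months
Fails on DTI.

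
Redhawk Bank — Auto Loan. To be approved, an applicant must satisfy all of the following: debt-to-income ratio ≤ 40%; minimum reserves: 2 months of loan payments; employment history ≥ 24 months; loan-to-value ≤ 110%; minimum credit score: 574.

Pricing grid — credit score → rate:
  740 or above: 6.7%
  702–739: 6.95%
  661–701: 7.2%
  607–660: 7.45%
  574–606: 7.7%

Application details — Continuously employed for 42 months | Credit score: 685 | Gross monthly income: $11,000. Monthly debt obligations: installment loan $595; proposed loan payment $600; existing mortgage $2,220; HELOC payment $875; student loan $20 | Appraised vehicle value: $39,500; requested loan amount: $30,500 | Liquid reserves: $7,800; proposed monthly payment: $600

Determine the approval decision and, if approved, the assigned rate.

Credit score 685 ≥ 574 (meets minimum)
Employment 42 ≥ 24 months
LTV: 30,500 ÷ 39,500 = 77.2%, within 110% cap
Liquid reserves cover 7,800/600 = 13.0 months — ≥ 2 required
Total monthly debts = (595 + 600 + 2,220 + 875 + 20) = 4,310. DTI: 4,310 ÷ 11,000 = 39.2%, within the 40% cap
All requirements met. Score 685 falls in the 661–701 tier → 7.2%.

Approved at 7.2%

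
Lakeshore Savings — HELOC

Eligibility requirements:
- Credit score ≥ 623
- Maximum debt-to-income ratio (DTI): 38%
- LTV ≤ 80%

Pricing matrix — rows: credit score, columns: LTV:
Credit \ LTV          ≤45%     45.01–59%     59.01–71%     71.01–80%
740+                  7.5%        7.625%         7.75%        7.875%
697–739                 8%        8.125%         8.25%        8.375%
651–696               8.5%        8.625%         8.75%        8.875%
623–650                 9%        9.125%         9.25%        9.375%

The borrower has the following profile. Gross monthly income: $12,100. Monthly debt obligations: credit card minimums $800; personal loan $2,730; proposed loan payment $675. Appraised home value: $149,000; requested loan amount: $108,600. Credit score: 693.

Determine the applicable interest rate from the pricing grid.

Credit score 693 ≥ 623; Total monthly debts = (800 + 2,730 + 675) = 4,205. Debt-to-income = 4,205/12,100 = 34.8% — meets 38% limit
LTV = 108,600/149,000 = 72.9% ≤ 80%
Row: 693 falls in 651–696. Column: 72.9% falls in 71.01–80%. Rate = 8.875%.

8.875%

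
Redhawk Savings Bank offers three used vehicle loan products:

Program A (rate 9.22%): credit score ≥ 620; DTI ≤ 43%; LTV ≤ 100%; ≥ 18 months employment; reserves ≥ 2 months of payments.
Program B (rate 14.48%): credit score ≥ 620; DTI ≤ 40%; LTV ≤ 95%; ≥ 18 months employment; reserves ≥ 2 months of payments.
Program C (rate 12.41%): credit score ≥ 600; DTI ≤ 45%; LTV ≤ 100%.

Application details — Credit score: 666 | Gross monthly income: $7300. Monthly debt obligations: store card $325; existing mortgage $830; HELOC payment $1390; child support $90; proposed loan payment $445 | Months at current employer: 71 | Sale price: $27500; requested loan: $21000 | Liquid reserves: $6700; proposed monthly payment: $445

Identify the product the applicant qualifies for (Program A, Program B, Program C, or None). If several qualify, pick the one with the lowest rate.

Total debts = (325 + 830 + 1,390 + 90 + 445) = 3,080; DTI = 3,080/7,300 = 42.2%.
LTV = 21,000/27,500 = 76.4%.
Reserves = 6,700/445 = 15.1 months.
Program A: score 666 ≥ 620; DTI 42.2% ≤ 43%; LTV 76.4% ≤ 100%; employment 71 ≥ 18 mo; reserves 15.1 ≥ 2 mo → qualifies.
Program B: score 666 ≥ 620; DTI 42.2% > 40%; LTV 76.4% ≤ 95%; employment 71 ≥ 18 mo; reserves 15.1 ≥ 2 mo → does not qualify.
Program C: score 666 ≥ 600; DTI 42.2% ≤ 45%; LTV 76.4% ≤ 100% → qualifies.
Qualifying: Program A, Program C. Lowest rate is 9.22% → Program A.

Program A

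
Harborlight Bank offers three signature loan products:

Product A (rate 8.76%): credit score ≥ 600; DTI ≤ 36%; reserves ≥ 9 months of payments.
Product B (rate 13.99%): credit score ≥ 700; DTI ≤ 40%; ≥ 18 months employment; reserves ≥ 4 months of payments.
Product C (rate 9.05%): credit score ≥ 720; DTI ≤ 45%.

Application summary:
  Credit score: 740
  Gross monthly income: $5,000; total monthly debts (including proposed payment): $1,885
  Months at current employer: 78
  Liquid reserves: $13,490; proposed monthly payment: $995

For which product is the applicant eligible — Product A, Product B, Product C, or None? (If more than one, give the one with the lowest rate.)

DTI = 1,885/5,000 = 37.7%.
Reserves = 13,490/995 = 13.6 months.
Product A: score 740 ≥ 600; DTI 37.7% > 36%; reserves 13.6 ≥ 9 mo → does not qualify.
Product B: score 740 ≥ 700; DTI 37.7% ≤ 40%; employment 78 ≥ 18 mo; reserves 13.6 ≥ 4 mo → qualifies.
Product C: score 740 ≥ 720; DTI 37.7% ≤ 45% → qualifies.
Qualifying: Product B, Product C. Lowest rate is 9.05% → Product C.

Product C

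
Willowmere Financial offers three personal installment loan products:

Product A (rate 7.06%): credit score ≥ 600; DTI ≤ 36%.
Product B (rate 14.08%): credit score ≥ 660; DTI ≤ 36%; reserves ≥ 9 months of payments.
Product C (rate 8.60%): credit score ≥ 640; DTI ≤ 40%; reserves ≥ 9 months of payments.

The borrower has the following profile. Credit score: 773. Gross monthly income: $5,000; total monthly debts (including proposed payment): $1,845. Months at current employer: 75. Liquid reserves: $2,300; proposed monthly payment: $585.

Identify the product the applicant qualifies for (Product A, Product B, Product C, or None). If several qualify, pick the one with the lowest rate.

None

DTI = 1,845/5,000 = 36.9%.
Reserves = 2,300/585 = 3.9 months.
Product A: score 773 ≥ 600; DTI 36.9% > 36% → does not qualify.
Product B: score 773 ≥ 660; DTI 36.9% > 36%; reserves 3.9 < 9 mo → does not qualify.
Product C: score 773 ≥ 640; DTI 36.9% ≤ 40%; reserves 3.9 < 9 mo → does not qualify.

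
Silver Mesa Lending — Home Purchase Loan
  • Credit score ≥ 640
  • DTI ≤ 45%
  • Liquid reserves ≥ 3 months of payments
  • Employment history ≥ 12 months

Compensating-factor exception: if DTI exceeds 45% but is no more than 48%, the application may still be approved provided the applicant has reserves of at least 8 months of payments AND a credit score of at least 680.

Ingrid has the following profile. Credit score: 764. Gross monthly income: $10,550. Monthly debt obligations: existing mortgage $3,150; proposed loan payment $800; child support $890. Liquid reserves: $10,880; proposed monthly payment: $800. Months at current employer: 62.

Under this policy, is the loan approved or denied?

Approved

Credit score 764 ≥ 640 (meets base)
Total debts = (3,150 + 800 + 890) = 4,840. DTI: 4,840 ÷ 10,550 = 45.9%, over the 45% base limit.
Liquid reserves cover 10,880/800 = 13.6 months — ≥ 3 required
Employment 62 ≥ 12 months
45.9% falls in the override range (45%–48%), so the compensating-factor test applies.
Override check — reserves: 13.6 mo (ok); score: 764 (ok).
Both override conditions satisfied; DTI exception granted.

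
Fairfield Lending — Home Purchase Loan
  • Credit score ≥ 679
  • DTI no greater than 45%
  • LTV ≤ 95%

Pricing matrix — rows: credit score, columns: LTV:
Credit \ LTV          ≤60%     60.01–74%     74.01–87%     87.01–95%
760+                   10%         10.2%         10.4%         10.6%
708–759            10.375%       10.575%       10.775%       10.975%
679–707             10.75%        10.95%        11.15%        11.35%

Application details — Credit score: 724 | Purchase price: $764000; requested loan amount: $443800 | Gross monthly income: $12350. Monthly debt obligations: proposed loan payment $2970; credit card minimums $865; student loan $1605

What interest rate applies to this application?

Credit score 724 ≥ 679; Total monthly debts = (2,970 + 865 + 1,605) = 5,440. Debt-to-income = 5,440/12,350 = 44% — meets 45% limit
LTV: 443,800 ÷ 764,000 = 58.1%, within 95% cap
Score 724 is in the 708–759 band; LTV 58.1% is in the ≤60% band → 10.375%.

10.375%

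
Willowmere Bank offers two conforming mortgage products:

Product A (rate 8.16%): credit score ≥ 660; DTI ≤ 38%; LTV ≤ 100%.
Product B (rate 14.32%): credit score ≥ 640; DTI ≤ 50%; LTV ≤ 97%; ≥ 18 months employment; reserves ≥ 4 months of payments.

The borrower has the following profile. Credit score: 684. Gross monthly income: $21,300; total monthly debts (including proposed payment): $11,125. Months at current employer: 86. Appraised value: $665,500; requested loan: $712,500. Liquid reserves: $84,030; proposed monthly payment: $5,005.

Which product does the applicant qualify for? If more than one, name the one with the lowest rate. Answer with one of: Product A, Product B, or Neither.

Neither

DTI = 11,125/21,300 = 52.2%.
LTV = 712,500/665,500 = 107.1%.
Reserves = 84,030/5,005 = 16.8 months.
Product A: score 684 ≥ 660; DTI 52.2% > 38%; LTV 107.1% > 100% → does not qualify.
Product B: score 684 ≥ 640; DTI 52.2% > 50%; LTV 107.1% > 97%; employment 86 ≥ 18 mo; reserves 16.8 ≥ 4 mo → does not qualify.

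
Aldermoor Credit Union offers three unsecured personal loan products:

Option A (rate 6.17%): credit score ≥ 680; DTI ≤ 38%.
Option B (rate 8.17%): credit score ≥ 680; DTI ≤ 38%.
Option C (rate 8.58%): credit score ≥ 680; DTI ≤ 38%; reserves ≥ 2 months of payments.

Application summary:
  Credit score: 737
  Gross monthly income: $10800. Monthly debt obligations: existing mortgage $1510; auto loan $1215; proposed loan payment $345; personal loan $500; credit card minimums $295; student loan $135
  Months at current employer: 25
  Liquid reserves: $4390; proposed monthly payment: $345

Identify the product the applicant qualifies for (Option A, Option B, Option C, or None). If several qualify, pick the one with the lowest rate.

Option A

Total debts = (1,510 + 1,215 + 345 + 500 + 295 + 135) = 4,000; DTI = 4,000/10,800 = 37%.
Reserves = 4,390/345 = 12.7 months.
Option A: score 737 ≥ 680; DTI 37% ≤ 38% → qualifies.
Option B: score 737 ≥ 680; DTI 37% ≤ 38% → qualifies.
Option C: score 737 ≥ 680; DTI 37% ≤ 38%; reserves 12.7 ≥ 2 mo → qualifies.
Qualifying: Option A, Option B, Option C. Lowest rate is 6.17% → Option A.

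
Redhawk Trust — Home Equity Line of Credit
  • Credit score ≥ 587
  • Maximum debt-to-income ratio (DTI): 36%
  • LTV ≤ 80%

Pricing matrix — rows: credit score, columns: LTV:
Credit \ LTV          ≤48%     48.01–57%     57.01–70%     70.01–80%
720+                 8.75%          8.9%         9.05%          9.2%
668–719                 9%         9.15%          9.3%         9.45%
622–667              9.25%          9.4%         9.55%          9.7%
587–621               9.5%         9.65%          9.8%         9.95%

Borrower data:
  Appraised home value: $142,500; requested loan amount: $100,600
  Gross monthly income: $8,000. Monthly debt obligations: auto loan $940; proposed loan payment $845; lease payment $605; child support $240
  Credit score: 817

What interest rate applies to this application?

Credit score 817 ≥ 587; Total monthly debts = (940 + 845 + 605 + 240) = 2,630. DTI: 2,630 ÷ 8,000 = 32.9%, within the 36% cap
Loan-to-value = 100,600/142,500 = 70.6% — pass (80% max)
Credit 817 → row 720+; LTV 70.6% → column 70.01–80%. Grid cell → 9.2%.

9.2%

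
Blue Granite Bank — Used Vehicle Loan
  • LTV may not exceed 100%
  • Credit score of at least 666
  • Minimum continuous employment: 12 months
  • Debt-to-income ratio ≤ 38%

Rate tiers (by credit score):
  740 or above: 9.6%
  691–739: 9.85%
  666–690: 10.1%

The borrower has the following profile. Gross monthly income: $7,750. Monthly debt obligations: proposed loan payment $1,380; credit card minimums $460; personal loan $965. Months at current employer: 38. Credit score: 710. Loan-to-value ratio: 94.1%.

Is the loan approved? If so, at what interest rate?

Approved at 9.85%

Credit score 710 ≥ 666 (meets minimum)
Employment 38 ≥ 12 months
LTV 94.1% ≤ 100%
Total monthly debts = (1,380 + 460 + 965) = 2,805. DTI: 2,805 ÷ 7,750 = 36.2%, within the 38% cap
All requirements met. Score 710 falls in the 691–739 tier → 9.85%.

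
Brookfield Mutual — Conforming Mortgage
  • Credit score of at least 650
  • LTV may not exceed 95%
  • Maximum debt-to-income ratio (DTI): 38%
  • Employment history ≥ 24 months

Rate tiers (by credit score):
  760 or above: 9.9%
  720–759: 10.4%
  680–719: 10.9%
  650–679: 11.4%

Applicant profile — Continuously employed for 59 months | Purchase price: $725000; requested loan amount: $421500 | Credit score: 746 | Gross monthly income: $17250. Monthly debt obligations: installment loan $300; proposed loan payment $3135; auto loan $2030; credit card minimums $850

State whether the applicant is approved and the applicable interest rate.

Credit score 746 ≥ 650 (meets minimum)
Employment 59 ≥ 24 months
LTV: 421,500 ÷ 725,000 = 58.1%, within 95% cap
Total monthly debts = (300 + 3,135 + 2,030 + 850) = 6,315. Debt-to-income = 6,315/17,250 = 36.6% — meets 38% limit
All requirements met. Score 746 falls in the 720–759 tier → 10.4%.

Approved at 10.4%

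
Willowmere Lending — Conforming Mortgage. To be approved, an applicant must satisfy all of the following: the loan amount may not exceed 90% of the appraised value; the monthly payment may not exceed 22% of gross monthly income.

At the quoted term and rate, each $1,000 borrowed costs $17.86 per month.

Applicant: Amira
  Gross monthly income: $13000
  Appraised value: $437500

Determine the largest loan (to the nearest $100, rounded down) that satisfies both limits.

$160,100

Payment cap: 22% × $13,000 = $2,860/month.
At $17.86 per $1,000, that supports 2,860/17.86 × 1,000 ≈ $160,134 → $160,100.
LTV cap: 90% × $437,500 = $393,750 → $393,700.
Binding constraint: payment-to-income.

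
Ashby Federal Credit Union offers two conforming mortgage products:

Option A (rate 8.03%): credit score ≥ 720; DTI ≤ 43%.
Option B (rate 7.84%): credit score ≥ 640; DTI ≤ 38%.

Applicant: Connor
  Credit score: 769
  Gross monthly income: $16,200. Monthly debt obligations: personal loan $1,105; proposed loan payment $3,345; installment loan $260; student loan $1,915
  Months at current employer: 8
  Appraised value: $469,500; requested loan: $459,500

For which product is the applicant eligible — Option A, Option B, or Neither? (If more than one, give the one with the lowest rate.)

Option A

Total debts = (1,105 + 3,345 + 260 + 1,915) = 6,625; DTI = 6,625/16,200 = 40.9%.
LTV = 459,500/469,500 = 97.9%.
Option A: score 769 ≥ 720; DTI 40.9% ≤ 43% → qualifies.
Option B: score 769 ≥ 640; DTI 40.9% > 38% → does not qualify.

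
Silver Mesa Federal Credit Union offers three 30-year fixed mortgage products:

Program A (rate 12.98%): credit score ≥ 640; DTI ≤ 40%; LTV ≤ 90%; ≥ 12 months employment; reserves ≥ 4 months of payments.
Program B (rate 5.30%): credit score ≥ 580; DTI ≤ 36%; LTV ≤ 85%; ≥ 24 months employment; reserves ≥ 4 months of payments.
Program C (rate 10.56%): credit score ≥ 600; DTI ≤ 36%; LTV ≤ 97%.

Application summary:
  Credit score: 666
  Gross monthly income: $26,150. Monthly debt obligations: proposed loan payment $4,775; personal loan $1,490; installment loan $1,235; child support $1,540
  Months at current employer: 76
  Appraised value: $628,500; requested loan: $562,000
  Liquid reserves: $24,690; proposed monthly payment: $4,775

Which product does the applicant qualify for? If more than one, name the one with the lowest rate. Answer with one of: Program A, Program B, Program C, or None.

Total debts = (4,775 + 1,490 + 1,235 + 1,540) = 9,040; DTI = 9,040/26,150 = 34.6%.
LTV = 562,000/628,500 = 89.4%.
Reserves = 24,690/4,775 = 5.2 months.
Program A: score 666 ≥ 640; DTI 34.6% ≤ 40%; LTV 89.4% ≤ 90%; employment 76 ≥ 12 mo; reserves 5.2 ≥ 4 mo → qualifies.
Program B: score 666 ≥ 580; DTI 34.6% ≤ 36%; LTV 89.4% > 85%; employment 76 ≥ 24 mo; reserves 5.2 ≥ 4 mo → does not qualify.
Program C: score 666 ≥ 600; DTI 34.6% ≤ 36%; LTV 89.4% ≤ 97% → qualifies.
Qualifying: Program A, Program C. Lowest rate is 10.56% → Program C.

Program C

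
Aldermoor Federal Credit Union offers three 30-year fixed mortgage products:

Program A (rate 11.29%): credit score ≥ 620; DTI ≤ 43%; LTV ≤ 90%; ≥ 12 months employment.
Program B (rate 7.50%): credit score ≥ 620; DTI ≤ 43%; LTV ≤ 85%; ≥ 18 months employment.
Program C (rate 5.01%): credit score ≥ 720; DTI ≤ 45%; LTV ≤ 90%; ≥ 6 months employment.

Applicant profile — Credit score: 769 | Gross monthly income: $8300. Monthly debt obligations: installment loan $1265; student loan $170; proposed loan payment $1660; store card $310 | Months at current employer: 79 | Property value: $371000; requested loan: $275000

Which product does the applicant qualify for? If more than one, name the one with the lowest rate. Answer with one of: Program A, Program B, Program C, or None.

Program C

Total debts = (1,265 + 170 + 1,660 + 310) = 3,405; DTI = 3,405/8,300 = 41%.
LTV = 275,000/371,000 = 74.1%.
Program A: score 769 ≥ 620; DTI 41% ≤ 43%; LTV 74.1% ≤ 90%; employment 79 ≥ 12 mo → qualifies.
Program B: score 769 ≥ 620; DTI 41% ≤ 43%; LTV 74.1% ≤ 85%; employment 79 ≥ 18 mo → qualifies.
Program C: score 769 ≥ 720; DTI 41% ≤ 45%; LTV 74.1% ≤ 90%; employment 79 ≥ 6 mo → qualifies.
Qualifying: Program A, Program B, Program C. Lowest rate is 5.01% → Program C.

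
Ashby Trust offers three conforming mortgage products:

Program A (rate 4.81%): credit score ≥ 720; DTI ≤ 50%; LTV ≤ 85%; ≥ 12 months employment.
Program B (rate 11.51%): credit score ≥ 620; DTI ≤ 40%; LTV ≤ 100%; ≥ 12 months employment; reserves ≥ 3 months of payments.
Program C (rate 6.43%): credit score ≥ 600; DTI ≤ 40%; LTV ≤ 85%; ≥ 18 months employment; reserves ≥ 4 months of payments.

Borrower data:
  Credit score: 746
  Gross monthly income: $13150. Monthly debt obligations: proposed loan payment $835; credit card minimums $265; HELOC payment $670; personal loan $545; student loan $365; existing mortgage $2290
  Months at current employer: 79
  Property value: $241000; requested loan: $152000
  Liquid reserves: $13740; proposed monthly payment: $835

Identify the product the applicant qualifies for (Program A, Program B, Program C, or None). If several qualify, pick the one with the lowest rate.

Total debts = (835 + 265 + 670 + 545 + 365 + 2,290) = 4,970; DTI = 4,970/13,150 = 37.8%.
LTV = 152,000/241,000 = 63.1%.
Reserves = 13,740/835 = 16.5 months.
Program A: score 746 ≥ 720; DTI 37.8% ≤ 50%; LTV 63.1% ≤ 85%; employment 79 ≥ 12 mo → qualifies.
Program B: score 746 ≥ 620; DTI 37.8% ≤ 40%; LTV 63.1% ≤ 100%; employment 79 ≥ 12 mo; reserves 16.5 ≥ 3 mo → qualifies.
Program C: score 746 ≥ 600; DTI 37.8% ≤ 40%; LTV 63.1% ≤ 85%; employment 79 ≥ 18 mo; reserves 16.5 ≥ 4 mo → qualifies.
Qualifying: Program A, Program B, Program C. Lowest rate is 4.81% → Program A.

Program A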